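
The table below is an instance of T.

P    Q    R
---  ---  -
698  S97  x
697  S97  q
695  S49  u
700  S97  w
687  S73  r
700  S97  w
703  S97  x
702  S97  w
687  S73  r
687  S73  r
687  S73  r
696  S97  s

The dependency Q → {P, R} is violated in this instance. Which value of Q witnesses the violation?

S97

Q=S97: 7 rows → {P,R} takes values {(698, x), (697, q), (700, w), (703, x), (702, w), (696, s)} — violation
Q=S49: 1 row → {P,R} = (695, u) ✓
Q=S73: 4 rows → {P,R} = (687, r), (687, r), (687, r), (687, r) ✓
The only Q value with inconsistent RHS is Q=S97.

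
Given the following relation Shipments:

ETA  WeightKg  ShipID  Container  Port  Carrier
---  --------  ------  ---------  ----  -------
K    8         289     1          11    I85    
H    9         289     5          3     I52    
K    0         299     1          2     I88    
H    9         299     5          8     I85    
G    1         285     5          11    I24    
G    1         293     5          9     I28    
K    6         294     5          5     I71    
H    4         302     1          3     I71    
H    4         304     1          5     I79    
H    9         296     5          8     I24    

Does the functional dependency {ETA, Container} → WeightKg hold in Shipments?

No

(ETA=K, Container=1): 2 rows → WeightKg takes values {8, 0} — violation
(ETA=H, Container=5): 3 rows → WeightKg = 9, 9, 9 ✓
(ETA=G, Container=5): 2 rows → WeightKg = 1, 1 ✓
(ETA=K, Container=5): 1 row → WeightKg = 6 ✓
(ETA=H, Container=1): 2 rows → WeightKg = 4, 4 ✓
Two rows agree on {ETA, Container} but differ on WeightKg, so {ETA, Container} → WeightKg does not hold.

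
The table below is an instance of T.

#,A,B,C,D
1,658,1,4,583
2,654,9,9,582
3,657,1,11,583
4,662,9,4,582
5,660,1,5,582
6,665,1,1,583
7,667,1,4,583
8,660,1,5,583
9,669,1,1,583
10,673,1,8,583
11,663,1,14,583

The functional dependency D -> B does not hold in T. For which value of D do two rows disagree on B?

D=583: rows 1, 3, 6, 7, 8, 9, 10, 11 → B = 1, 1, 1, 1, 1, 1, 1, 1 ✓
D=582: rows 2, 4, 5 → B takes values {9, 1} — violation
The only D value with inconsistent B is D=582.

582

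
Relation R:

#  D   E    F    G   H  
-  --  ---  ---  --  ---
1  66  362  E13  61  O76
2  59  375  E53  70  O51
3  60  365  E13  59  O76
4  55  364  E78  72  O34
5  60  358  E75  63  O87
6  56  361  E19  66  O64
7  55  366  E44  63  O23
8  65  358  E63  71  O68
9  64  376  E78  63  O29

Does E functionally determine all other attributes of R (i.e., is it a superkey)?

No

Rows 5 and 8 have the same E value E=358 but are distinct tuples, so E does not determine every attribute — not a superkey.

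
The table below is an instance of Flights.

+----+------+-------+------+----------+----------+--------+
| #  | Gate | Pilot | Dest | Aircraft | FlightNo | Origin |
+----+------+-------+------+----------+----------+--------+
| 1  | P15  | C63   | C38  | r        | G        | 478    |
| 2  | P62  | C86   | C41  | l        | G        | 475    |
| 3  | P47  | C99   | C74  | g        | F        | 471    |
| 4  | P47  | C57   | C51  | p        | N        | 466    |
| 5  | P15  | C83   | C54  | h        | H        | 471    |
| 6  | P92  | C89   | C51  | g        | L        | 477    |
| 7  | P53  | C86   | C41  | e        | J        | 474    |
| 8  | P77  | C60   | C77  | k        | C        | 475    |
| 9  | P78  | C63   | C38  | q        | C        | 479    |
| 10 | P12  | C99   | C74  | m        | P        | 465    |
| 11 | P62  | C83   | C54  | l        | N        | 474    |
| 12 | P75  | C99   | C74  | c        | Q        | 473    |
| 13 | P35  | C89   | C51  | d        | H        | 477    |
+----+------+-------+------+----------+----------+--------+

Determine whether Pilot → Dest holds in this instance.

Yes

Pilot=C63: rows 1, 9 → Dest = C38, C38 ✓
Pilot=C86: rows 2, 7 → Dest = C41, C41 ✓
Pilot=C99: rows 3, 10, 12 → Dest = C74, C74, C74 ✓
Pilot=C57: row 4 → Dest = C51 ✓
Pilot=C83: rows 5, 11 → Dest = C54, C54 ✓
Pilot=C89: rows 6, 13 → Dest = C51, C51 ✓
Pilot=C60: row 8 → Dest = C77 ✓
Every Pilot value is associated with a single Dest value, so Pilot → Dest holds.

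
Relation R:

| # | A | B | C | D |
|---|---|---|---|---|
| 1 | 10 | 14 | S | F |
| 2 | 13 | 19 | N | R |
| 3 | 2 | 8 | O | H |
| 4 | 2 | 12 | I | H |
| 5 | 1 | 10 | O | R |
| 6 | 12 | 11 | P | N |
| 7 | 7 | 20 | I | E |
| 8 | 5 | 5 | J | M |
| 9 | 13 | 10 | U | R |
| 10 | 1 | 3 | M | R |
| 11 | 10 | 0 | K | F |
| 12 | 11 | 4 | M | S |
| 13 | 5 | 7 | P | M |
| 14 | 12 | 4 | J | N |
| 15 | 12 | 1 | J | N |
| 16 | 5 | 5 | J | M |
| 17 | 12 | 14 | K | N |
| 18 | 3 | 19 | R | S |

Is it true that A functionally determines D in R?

A=10: rows 1, 11 → D = F, F ✓
A=13: rows 2, 9 → D = R, R ✓
A=2: rows 3, 4 → D = H, H ✓
A=1: rows 5, 10 → D = R, R ✓
A=12: rows 6, 14, 15, 17 → D = N, N, N, N ✓
A=7: row 7 → D = E ✓
A=5: rows 8, 13, 16 → D = M, M, M ✓
A=11: row 12 → D = S ✓
A=3: row 18 → D = S ✓
Every A value is associated with a single D value, so A -> D holds.

Yes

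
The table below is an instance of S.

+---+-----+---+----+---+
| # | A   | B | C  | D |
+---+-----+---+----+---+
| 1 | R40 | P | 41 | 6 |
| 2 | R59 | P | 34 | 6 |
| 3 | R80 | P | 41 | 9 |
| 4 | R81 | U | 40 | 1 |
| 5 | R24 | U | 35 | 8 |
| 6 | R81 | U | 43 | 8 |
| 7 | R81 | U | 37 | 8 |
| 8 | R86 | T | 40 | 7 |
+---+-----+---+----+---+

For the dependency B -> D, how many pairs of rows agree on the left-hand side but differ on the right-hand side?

B=P: violating pairs (1,3), (2,3) — 2 pairs.
B=U: violating pairs (4,5), (4,6), (4,7) — 3 pairs.

5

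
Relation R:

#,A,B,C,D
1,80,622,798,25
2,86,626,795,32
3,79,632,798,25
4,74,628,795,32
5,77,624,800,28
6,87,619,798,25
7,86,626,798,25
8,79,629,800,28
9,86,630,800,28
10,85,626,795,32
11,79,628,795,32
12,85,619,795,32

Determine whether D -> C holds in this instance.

D=25: rows 1, 3, 6, 7 → C = 798, 798, 798, 798 ✓
D=32: rows 2, 4, 10, 11, 12 → C = 795, 795, 795, 795, 795 ✓
D=28: rows 5, 8, 9 → C = 800, 800, 800 ✓
Every D value is associated with a single C value, so D -> C holds.

Yes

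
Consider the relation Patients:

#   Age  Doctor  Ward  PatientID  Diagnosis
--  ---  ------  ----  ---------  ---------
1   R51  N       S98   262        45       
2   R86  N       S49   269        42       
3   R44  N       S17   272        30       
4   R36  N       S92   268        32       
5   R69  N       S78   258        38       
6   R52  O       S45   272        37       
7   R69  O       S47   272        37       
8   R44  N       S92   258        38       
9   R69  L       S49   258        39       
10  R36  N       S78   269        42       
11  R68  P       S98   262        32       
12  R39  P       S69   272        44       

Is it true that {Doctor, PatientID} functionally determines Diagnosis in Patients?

(Doctor=N, PatientID=262): row 1 → Diagnosis = 45 ✓
(Doctor=N, PatientID=269): rows 2, 10 → Diagnosis = 42, 42 ✓
(Doctor=N, PatientID=272): row 3 → Diagnosis = 30 ✓
(Doctor=N, PatientID=268): row 4 → Diagnosis = 32 ✓
(Doctor=N, PatientID=258): rows 5, 8 → Diagnosis = 38, 38 ✓
(Doctor=O, PatientID=272): rows 6, 7 → Diagnosis = 37, 37 ✓
(Doctor=L, PatientID=258): row 9 → Diagnosis = 39 ✓
(Doctor=P, PatientID=262): row 11 → Diagnosis = 32 ✓
(Doctor=P, PatientID=272): row 12 → Diagnosis = 44 ✓
Every {Doctor, PatientID} value is associated with a single Diagnosis value, so {Doctor, PatientID} → Diagnosis holds.

Yes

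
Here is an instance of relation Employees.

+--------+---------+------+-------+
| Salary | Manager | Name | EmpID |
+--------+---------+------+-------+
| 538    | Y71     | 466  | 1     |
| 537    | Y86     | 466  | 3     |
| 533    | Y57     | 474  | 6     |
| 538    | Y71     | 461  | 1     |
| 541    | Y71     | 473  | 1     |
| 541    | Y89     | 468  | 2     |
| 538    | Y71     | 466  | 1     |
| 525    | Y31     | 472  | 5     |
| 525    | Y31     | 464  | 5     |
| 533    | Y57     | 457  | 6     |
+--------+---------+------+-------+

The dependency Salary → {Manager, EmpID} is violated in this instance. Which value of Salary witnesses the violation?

Salary=538: 3 rows → {Manager,EmpID} = (Y71, 1), (Y71, 1), (Y71, 1) ✓
Salary=537: 1 row → {Manager,EmpID} = (Y86, 3) ✓
Salary=533: 2 rows → {Manager,EmpID} = (Y57, 6), (Y57, 6) ✓
Salary=541: 2 rows → {Manager,EmpID} takes values {(Y71, 1), (Y89, 2)} — violation
Salary=525: 2 rows → {Manager,EmpID} = (Y31, 5), (Y31, 5) ✓
The only Salary value with inconsistent RHS is Salary=541.

541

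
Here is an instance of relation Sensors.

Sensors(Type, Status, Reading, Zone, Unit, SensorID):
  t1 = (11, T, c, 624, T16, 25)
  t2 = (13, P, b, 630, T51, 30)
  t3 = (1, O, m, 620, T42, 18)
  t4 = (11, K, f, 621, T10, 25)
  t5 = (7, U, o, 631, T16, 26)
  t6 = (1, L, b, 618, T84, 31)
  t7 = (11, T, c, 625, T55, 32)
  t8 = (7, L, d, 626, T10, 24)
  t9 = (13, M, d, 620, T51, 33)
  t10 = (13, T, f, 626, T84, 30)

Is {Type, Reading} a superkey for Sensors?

Rows 1 and 7 have the same {Type, Reading} value (Type=11, Reading=c) but are distinct tuples, so {Type, Reading} does not determine every attribute — not a superkey.

No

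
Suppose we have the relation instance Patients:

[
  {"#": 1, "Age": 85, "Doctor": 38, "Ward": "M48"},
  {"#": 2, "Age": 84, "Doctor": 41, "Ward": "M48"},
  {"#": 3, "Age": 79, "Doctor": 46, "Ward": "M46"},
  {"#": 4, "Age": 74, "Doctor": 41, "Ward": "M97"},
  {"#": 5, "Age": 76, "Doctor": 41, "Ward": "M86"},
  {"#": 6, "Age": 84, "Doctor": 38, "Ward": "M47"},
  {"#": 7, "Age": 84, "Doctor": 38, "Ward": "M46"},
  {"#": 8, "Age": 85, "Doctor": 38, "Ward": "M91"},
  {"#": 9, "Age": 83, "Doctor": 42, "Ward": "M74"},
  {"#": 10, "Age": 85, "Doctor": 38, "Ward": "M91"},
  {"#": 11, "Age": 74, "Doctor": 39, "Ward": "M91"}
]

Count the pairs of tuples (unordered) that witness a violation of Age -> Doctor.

3

Age=85: all 3 rows agree on Doctor — 0 pairs.
Age=84: violating pairs (2,6), (2,7) — 2 pairs.
Age=74: violating pairs (4,11) — 1 pair.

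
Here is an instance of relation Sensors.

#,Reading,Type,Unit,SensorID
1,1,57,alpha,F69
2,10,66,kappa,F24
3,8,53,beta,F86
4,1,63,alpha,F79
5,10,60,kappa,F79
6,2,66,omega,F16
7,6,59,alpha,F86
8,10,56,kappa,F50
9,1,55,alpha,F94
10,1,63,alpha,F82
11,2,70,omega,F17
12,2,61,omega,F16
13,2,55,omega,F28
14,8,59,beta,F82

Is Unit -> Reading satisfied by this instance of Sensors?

Unit=alpha: rows 1, 4, 7, 9, 10 → Reading takes values {1, 6} — violation
Unit=kappa: rows 2, 5, 8 → Reading = 10, 10, 10 ✓
Unit=beta: rows 3, 14 → Reading = 8, 8 ✓
Unit=omega: rows 6, 11, 12, 13 → Reading = 2, 2, 2, 2 ✓
Two rows agree on Unit but differ on Reading, so Unit -> Reading does not hold.

No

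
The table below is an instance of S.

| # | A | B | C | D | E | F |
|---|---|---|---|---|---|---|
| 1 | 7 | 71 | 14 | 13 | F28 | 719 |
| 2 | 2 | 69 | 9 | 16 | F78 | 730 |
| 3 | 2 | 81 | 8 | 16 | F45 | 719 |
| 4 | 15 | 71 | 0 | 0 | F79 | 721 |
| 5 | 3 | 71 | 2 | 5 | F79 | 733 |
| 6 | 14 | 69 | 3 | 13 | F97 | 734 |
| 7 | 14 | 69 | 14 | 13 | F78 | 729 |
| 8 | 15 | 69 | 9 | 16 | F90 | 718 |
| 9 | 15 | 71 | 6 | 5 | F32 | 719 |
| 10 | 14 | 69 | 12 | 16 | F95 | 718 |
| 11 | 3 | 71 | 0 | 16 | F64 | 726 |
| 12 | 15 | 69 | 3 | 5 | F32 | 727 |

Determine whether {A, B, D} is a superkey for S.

No

Rows 6 and 7 have the same {A, B, D} value (A=14, B=69, D=13) but are distinct tuples, so {A, B, D} does not determine every attribute — not a superkey.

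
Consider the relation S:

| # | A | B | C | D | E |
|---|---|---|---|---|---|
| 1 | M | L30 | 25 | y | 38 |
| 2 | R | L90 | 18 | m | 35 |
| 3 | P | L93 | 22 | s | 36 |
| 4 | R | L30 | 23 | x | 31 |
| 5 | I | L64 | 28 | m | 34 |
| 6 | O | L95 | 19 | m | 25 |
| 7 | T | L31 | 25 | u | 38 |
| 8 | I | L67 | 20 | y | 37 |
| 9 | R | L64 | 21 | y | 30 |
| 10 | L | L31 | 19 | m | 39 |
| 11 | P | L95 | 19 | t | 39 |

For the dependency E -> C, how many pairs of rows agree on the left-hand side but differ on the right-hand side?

0

E=38: all 2 rows agree on C — 0 pairs.
E=39: all 2 rows agree on C — 0 pairs.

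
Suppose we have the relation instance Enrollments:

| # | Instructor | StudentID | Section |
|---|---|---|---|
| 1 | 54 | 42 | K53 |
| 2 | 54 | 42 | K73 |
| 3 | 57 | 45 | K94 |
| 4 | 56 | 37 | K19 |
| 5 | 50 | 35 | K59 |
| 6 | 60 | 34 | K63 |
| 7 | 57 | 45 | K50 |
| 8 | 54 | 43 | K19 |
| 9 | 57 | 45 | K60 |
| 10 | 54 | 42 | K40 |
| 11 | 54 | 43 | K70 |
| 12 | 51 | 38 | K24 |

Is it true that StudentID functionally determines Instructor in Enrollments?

Yes

StudentID=42: rows 1, 2, 10 → Instructor = 54, 54, 54 ✓
StudentID=45: rows 3, 7, 9 → Instructor = 57, 57, 57 ✓
StudentID=37: row 4 → Instructor = 56 ✓
StudentID=35: row 5 → Instructor = 50 ✓
StudentID=34: row 6 → Instructor = 60 ✓
StudentID=43: rows 8, 11 → Instructor = 54, 54 ✓
StudentID=38: row 12 → Instructor = 51 ✓
Every StudentID value is associated with a single Instructor value, so StudentID → Instructor holds.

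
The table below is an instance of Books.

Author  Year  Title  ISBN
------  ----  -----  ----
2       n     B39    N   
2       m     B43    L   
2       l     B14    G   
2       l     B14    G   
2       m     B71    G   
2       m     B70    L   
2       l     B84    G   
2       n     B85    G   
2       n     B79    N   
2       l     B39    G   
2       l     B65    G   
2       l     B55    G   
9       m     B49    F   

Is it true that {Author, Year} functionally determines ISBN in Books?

(Author=2, Year=n): 3 rows → ISBN takes values {N, G} — violation
(Author=2, Year=m): 3 rows → ISBN takes values {L, G} — violation
(Author=2, Year=l): 6 rows → ISBN = G, G, G, G, G, G ✓
(Author=9, Year=m): 1 row → ISBN = F ✓
Two rows agree on {Author, Year} but differ on ISBN, so {Author, Year} → ISBN does not hold.

No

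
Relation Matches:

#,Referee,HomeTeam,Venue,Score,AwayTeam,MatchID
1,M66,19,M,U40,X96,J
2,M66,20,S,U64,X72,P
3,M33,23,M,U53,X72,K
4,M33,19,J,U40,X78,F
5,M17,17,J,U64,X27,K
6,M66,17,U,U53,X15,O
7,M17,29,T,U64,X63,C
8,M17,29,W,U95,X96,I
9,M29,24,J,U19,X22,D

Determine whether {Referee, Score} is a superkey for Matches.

Rows 5 and 7 have the same {Referee, Score} value (Referee=M17, Score=U64) but are distinct tuples, so {Referee, Score} does not determine every attribute — not a superkey.

No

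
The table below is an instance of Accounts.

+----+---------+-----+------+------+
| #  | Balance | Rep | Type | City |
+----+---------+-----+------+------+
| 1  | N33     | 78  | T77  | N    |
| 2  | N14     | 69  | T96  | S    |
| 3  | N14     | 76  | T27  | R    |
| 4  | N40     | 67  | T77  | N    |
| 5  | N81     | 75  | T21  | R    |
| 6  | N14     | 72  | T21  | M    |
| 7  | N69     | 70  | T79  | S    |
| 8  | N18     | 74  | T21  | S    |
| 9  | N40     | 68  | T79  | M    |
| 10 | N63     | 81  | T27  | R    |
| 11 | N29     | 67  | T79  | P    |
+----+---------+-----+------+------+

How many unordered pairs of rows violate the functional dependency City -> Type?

6

City=N: all 2 rows agree on Type — 0 pairs.
City=S: violating pairs (2,7), (2,8), (7,8) — 3 pairs.
City=R: violating pairs (3,5), (5,10) — 2 pairs.
City=M: violating pairs (6,9) — 1 pair.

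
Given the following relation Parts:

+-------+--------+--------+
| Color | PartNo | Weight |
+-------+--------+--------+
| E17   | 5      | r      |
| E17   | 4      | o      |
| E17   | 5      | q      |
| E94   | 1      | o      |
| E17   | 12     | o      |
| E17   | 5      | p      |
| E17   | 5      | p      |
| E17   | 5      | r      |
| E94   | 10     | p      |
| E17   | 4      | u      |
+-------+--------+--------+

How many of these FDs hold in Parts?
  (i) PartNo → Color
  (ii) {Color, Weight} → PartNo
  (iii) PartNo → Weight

1

(i) PartNo → Color: every LHS value maps to a single RHS value — holds.
(ii) {Color, Weight} → PartNo: (Color=E17, Weight=o): 2 rows → PartNo takes values {4, 12} — violation — fails.
(iii) PartNo → Weight: PartNo=5: 5 rows → Weight takes values {r, q, p} — violation; PartNo=4: 2 rows → Weight takes values {o, u} — violation — fails.
1 of the 3 dependencies holds.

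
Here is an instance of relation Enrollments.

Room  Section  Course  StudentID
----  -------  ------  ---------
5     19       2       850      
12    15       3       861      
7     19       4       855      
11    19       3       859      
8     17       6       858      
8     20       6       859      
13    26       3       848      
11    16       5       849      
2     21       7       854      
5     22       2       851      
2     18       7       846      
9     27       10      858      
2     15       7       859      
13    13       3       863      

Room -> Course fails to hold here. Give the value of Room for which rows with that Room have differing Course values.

11

Room=5: 2 rows → Course = 2, 2 ✓
Room=12: 1 row → Course = 3 ✓
Room=7: 1 row → Course = 4 ✓
Room=11: 2 rows → Course takes values {3, 5} — violation
Room=8: 2 rows → Course = 6, 6 ✓
Room=13: 2 rows → Course = 3, 3 ✓
Room=2: 3 rows → Course = 7, 7, 7 ✓
Room=9: 1 row → Course = 10 ✓
The only Room value with inconsistent Course is Room=11.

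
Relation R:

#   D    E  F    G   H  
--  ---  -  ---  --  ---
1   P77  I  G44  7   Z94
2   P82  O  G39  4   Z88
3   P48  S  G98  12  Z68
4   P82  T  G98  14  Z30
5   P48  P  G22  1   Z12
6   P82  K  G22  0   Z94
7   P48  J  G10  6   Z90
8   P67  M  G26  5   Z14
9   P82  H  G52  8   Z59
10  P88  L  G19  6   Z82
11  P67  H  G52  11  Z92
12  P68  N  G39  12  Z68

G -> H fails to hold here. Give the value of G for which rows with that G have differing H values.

6

G=7: row 1 → H = Z94 ✓
G=4: row 2 → H = Z88 ✓
G=12: rows 3, 12 → H = Z68, Z68 ✓
G=14: row 4 → H = Z30 ✓
G=1: row 5 → H = Z12 ✓
G=0: row 6 → H = Z94 ✓
G=6: rows 7, 10 → H takes values {Z90, Z82} — violation
G=5: row 8 → H = Z14 ✓
G=8: row 9 → H = Z59 ✓
G=11: row 11 → H = Z92 ✓
The only G value with inconsistent H is G=6.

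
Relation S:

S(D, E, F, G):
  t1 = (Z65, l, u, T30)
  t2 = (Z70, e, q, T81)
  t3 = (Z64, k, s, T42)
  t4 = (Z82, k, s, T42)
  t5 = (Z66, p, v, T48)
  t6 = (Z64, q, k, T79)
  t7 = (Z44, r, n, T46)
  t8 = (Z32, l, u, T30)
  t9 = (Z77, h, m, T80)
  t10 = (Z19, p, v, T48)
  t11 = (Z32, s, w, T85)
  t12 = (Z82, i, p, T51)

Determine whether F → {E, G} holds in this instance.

F=u: rows 1, 8 → {E,G} = (l, T30), (l, T30) ✓
F=q: row 2 → {E,G} = (e, T81) ✓
F=s: rows 3, 4 → {E,G} = (k, T42), (k, T42) ✓
F=v: rows 5, 10 → {E,G} = (p, T48), (p, T48) ✓
F=k: row 6 → {E,G} = (q, T79) ✓
F=n: row 7 → {E,G} = (r, T46) ✓
F=m: row 9 → {E,G} = (h, T80) ✓
F=w: row 11 → {E,G} = (s, T85) ✓
F=p: row 12 → {E,G} = (i, T51) ✓
Every F value is associated with a single {E, G} value, so F → {E, G} holds.

Yes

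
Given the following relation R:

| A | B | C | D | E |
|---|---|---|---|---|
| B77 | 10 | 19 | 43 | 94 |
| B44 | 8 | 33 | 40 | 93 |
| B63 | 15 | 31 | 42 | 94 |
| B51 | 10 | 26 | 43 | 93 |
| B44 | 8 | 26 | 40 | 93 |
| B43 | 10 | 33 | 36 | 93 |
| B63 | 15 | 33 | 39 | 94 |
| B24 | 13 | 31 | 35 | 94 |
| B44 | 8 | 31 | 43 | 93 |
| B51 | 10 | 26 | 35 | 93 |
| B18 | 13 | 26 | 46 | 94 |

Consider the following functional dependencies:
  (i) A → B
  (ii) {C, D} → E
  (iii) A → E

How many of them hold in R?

(i) A → B: every LHS value maps to a single RHS value — holds.
(ii) {C, D} → E: every LHS value maps to a single RHS value — holds.
(iii) A → E: every LHS value maps to a single RHS value — holds.
3 of the 3 dependencies hold.

3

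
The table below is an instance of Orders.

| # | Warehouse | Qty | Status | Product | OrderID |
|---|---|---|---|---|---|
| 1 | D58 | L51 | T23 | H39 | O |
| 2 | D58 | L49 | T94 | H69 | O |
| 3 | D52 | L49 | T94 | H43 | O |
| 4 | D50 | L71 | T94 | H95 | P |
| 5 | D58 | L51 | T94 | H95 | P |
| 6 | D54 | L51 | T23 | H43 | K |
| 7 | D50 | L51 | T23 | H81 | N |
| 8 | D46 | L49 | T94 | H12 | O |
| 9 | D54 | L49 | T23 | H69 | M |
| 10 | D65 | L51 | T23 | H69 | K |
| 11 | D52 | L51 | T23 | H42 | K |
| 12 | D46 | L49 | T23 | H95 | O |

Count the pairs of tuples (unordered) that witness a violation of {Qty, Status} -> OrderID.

(Qty=L51, Status=T23): violating pairs (1,6), (1,7), (1,10), (1,11), (6,7), (7,10), (7,11) — 7 pairs.
(Qty=L49, Status=T94): all 3 rows agree on OrderID — 0 pairs.
(Qty=L49, Status=T23): violating pairs (9,12) — 1 pair.

8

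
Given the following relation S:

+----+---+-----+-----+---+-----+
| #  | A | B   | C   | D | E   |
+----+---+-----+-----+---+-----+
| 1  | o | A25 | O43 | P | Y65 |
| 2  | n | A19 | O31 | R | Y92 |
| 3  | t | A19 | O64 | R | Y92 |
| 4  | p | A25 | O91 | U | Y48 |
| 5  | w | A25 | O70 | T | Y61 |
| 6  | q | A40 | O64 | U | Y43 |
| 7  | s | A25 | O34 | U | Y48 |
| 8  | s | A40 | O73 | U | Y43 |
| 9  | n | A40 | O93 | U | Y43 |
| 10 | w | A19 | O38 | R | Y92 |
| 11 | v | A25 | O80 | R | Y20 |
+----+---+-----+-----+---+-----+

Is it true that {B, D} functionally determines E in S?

(B=A25, D=P): row 1 → E = Y65 ✓
(B=A19, D=R): rows 2, 3, 10 → E = Y92, Y92, Y92 ✓
(B=A25, D=U): rows 4, 7 → E = Y48, Y48 ✓
(B=A25, D=T): row 5 → E = Y61 ✓
(B=A40, D=U): rows 6, 8, 9 → E = Y43, Y43, Y43 ✓
(B=A25, D=R): row 11 → E = Y20 ✓
Every {B, D} value is associated with a single E value, so {B, D} -> E holds.

Yes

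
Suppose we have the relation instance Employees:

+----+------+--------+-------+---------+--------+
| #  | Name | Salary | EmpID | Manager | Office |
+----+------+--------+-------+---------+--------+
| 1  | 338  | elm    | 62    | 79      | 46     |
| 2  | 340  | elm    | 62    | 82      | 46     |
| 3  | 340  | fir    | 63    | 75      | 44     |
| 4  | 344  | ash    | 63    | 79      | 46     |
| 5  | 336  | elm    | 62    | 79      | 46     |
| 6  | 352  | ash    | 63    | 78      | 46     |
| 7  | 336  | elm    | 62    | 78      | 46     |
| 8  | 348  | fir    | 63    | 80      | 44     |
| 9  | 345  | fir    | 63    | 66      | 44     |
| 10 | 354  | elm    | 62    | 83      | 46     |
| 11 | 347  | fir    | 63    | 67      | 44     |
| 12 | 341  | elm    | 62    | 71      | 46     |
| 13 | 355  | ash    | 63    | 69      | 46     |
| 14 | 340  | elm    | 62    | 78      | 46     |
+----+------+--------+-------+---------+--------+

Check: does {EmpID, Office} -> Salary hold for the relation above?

Yes

(EmpID=62, Office=46): rows 1, 2, 5, 7, 10, 12, 14 → Salary = elm, elm, elm, elm, elm, elm, elm ✓
(EmpID=63, Office=44): rows 3, 8, 9, 11 → Salary = fir, fir, fir, fir ✓
(EmpID=63, Office=46): rows 4, 6, 13 → Salary = ash, ash, ash ✓
Every {EmpID, Office} value is associated with a single Salary value, so {EmpID, Office} -> Salary holds.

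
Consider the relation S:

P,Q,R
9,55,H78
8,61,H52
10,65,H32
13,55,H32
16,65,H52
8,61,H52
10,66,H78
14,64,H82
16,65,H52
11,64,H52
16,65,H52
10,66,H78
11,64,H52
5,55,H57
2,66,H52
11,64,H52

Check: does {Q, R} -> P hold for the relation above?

Yes

(Q=55, R=H78): 1 row → P = 9 ✓
(Q=61, R=H52): 2 rows → P = 8, 8 ✓
(Q=65, R=H32): 1 row → P = 10 ✓
(Q=55, R=H32): 1 row → P = 13 ✓
(Q=65, R=H52): 3 rows → P = 16, 16, 16 ✓
(Q=66, R=H78): 2 rows → P = 10, 10 ✓
(Q=64, R=H82): 1 row → P = 14 ✓
(Q=64, R=H52): 3 rows → P = 11, 11, 11 ✓
(Q=55, R=H57): 1 row → P = 5 ✓
(Q=66, R=H52): 1 row → P = 2 ✓
Every {Q, R} value is associated with a single P value, so {Q, R} -> P holds.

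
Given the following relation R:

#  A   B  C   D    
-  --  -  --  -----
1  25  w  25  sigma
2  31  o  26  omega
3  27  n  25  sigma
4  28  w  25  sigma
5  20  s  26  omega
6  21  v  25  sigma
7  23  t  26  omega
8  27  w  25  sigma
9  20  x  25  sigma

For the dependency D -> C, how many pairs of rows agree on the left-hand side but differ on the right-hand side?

0

D=sigma: all 6 rows agree on C — 0 pairs.
D=omega: all 3 rows agree on C — 0 pairs.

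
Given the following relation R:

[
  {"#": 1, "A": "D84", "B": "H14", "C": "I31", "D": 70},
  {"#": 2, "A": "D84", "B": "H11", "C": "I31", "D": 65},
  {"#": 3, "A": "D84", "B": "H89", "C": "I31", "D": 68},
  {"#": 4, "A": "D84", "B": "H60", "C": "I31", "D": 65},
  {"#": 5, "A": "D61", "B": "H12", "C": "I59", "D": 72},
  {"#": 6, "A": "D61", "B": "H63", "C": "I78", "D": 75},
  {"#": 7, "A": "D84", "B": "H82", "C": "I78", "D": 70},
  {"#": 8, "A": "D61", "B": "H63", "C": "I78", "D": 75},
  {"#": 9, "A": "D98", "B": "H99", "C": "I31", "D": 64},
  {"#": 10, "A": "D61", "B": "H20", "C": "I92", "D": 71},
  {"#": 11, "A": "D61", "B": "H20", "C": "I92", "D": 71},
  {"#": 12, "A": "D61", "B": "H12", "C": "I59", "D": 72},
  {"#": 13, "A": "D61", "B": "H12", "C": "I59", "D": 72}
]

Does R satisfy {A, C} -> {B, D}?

(A=D84, C=I31): rows 1, 2, 3, 4 → {B,D} takes values {(H14, 70), (H11, 65), (H89, 68), (H60, 65)} — violation
(A=D61, C=I59): rows 5, 12, 13 → {B,D} = (H12, 72), (H12, 72), (H12, 72) ✓
(A=D61, C=I78): rows 6, 8 → {B,D} = (H63, 75), (H63, 75) ✓
(A=D84, C=I78): row 7 → {B,D} = (H82, 70) ✓
(A=D98, C=I31): row 9 → {B,D} = (H99, 64) ✓
(A=D61, C=I92): rows 10, 11 → {B,D} = (H20, 71), (H20, 71) ✓
Two rows agree on {A, C} but differ on {B, D}, so {A, C} -> {B, D} does not hold.

No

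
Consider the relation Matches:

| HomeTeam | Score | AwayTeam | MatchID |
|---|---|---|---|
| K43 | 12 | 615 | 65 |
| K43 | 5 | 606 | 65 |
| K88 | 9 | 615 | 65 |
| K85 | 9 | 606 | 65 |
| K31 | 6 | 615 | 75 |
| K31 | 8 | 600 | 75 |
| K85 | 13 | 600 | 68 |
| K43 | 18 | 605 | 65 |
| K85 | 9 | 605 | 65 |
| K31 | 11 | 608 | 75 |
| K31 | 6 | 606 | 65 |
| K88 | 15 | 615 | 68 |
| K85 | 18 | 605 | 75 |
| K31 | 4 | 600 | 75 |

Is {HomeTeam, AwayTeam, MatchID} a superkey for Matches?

No

Two distinct rows share (HomeTeam=K31, AwayTeam=600, MatchID=75), so {HomeTeam, AwayTeam, MatchID} does not determine every attribute — not a superkey.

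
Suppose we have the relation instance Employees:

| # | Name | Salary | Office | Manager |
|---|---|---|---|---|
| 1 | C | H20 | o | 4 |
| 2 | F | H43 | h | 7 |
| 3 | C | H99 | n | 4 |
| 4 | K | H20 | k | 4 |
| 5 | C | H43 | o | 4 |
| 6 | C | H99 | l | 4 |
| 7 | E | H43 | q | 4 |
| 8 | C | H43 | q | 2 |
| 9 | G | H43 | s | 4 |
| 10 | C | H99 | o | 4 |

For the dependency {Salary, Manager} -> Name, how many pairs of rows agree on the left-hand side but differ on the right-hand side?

(Salary=H20, Manager=4): violating pairs (1,4) — 1 pair.
(Salary=H99, Manager=4): all 3 rows agree on Name — 0 pairs.
(Salary=H43, Manager=4): violating pairs (5,7), (5,9), (7,9) — 3 pairs.

4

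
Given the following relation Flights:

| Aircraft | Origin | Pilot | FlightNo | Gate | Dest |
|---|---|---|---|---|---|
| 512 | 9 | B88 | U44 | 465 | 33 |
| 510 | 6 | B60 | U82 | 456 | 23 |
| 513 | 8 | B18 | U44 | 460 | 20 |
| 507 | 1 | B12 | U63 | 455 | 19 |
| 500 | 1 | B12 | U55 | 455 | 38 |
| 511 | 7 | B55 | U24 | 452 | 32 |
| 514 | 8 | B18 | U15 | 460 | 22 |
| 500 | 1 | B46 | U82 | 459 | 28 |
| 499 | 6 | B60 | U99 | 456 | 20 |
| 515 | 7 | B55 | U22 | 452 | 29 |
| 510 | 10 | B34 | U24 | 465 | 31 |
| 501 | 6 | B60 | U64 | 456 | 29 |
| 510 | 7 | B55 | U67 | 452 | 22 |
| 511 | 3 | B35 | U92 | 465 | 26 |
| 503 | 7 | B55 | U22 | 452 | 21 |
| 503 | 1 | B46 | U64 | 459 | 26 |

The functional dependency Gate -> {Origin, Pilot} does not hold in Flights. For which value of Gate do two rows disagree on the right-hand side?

Gate=465: 3 rows → {Origin,Pilot} takes values {(9, B88), (10, B34), (3, B35)} — violation
Gate=456: 3 rows → {Origin,Pilot} = (6, B60), (6, B60), (6, B60) ✓
Gate=460: 2 rows → {Origin,Pilot} = (8, B18), (8, B18) ✓
Gate=455: 2 rows → {Origin,Pilot} = (1, B12), (1, B12) ✓
Gate=452: 4 rows → {Origin,Pilot} = (7, B55), (7, B55), (7, B55), (7, B55) ✓
Gate=459: 2 rows → {Origin,Pilot} = (1, B46), (1, B46) ✓
The only Gate value with inconsistent RHS is Gate=465.

465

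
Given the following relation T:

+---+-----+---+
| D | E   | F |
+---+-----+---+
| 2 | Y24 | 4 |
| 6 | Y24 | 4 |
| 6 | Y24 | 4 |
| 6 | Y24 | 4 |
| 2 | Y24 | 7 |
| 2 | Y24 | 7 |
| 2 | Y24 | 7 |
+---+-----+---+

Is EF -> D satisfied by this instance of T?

(E=Y24, F=4): 4 rows → D takes values {2, 6} — violation
(E=Y24, F=7): 3 rows → D = 2, 2, 2 ✓
Two rows agree on EF but differ on D, so EF -> D does not hold.

No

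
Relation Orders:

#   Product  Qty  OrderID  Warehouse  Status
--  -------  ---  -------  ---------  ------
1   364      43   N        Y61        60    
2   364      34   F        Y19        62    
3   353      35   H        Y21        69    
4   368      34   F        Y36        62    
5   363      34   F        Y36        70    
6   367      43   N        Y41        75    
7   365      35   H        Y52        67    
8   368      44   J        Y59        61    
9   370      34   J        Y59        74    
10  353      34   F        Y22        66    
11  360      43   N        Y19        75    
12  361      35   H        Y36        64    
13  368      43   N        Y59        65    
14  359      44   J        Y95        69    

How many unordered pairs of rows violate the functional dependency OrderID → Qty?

2

OrderID=N: all 4 rows agree on Qty — 0 pairs.
OrderID=F: all 4 rows agree on Qty — 0 pairs.
OrderID=H: all 3 rows agree on Qty — 0 pairs.
OrderID=J: violating pairs (8,9), (9,14) — 2 pairs.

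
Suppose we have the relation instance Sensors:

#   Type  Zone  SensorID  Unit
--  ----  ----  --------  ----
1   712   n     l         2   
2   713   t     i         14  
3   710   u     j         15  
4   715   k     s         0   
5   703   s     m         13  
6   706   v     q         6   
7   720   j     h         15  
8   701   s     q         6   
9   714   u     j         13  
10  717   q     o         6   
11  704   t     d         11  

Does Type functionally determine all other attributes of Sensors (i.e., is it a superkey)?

All 11 rows have distinct Type values, so Type → (all attributes) holds and Type is a superkey.

Yes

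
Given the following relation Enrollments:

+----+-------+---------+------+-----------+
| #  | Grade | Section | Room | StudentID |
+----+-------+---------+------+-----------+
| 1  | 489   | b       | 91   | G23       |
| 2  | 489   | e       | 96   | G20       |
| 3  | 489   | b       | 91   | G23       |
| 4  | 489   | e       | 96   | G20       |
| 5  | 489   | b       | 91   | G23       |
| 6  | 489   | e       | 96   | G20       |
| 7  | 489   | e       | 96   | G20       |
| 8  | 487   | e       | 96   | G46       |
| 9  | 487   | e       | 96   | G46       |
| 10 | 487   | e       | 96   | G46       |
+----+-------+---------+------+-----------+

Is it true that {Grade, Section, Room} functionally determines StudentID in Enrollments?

(Grade=489, Section=b, Room=91): rows 1, 3, 5 → StudentID = G23, G23, G23 ✓
(Grade=489, Section=e, Room=96): rows 2, 4, 6, 7 → StudentID = G20, G20, G20, G20 ✓
(Grade=487, Section=e, Room=96): rows 8, 9, 10 → StudentID = G46, G46, G46 ✓
Every {Grade, Section, Room} value is associated with a single StudentID value, so {Grade, Section, Room} → StudentID holds.

Yes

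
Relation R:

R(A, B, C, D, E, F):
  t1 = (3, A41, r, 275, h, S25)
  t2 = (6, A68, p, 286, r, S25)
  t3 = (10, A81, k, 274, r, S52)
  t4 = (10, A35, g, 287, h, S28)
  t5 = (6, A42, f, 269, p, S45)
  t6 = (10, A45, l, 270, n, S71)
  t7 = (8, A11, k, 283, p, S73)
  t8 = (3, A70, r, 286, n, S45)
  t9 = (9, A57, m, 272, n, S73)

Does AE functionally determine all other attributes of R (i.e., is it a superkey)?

Yes

All 9 rows have distinct AE values, so AE → (all attributes) holds and AE is a superkey.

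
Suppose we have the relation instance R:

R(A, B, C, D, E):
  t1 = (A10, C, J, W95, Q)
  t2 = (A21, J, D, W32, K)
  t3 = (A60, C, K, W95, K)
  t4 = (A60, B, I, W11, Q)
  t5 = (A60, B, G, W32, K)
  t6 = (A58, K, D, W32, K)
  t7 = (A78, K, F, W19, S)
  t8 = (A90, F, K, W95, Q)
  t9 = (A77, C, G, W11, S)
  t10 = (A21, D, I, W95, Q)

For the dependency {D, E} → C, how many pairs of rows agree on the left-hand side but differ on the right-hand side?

5

(D=W95, E=Q): violating pairs (1,8), (1,10), (8,10) — 3 pairs.
(D=W32, E=K): violating pairs (2,5), (5,6) — 2 pairs.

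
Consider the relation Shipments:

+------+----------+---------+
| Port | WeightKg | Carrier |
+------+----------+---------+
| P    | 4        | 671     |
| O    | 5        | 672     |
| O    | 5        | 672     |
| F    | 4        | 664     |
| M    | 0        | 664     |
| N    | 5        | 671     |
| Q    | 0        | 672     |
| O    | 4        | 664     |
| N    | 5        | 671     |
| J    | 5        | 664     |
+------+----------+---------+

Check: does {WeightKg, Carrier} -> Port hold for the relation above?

No

(WeightKg=4, Carrier=671): 1 row → Port = P ✓
(WeightKg=5, Carrier=672): 2 rows → Port = O, O ✓
(WeightKg=4, Carrier=664): 2 rows → Port takes values {F, O} — violation
(WeightKg=0, Carrier=664): 1 row → Port = M ✓
(WeightKg=5, Carrier=671): 2 rows → Port = N, N ✓
(WeightKg=0, Carrier=672): 1 row → Port = Q ✓
(WeightKg=5, Carrier=664): 1 row → Port = J ✓
Two rows agree on {WeightKg, Carrier} but differ on Port, so {WeightKg, Carrier} -> Port does not hold.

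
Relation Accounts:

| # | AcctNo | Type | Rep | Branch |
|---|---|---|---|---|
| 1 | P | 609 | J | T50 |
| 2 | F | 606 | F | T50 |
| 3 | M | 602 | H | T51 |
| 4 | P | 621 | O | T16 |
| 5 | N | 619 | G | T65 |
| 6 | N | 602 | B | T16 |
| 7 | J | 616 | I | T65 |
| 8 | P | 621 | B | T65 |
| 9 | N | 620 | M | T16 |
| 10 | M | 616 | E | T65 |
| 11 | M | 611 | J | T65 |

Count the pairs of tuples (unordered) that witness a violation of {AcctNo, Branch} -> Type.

(AcctNo=N, Branch=T16): violating pairs (6,9) — 1 pair.
(AcctNo=M, Branch=T65): violating pairs (10,11) — 1 pair.

2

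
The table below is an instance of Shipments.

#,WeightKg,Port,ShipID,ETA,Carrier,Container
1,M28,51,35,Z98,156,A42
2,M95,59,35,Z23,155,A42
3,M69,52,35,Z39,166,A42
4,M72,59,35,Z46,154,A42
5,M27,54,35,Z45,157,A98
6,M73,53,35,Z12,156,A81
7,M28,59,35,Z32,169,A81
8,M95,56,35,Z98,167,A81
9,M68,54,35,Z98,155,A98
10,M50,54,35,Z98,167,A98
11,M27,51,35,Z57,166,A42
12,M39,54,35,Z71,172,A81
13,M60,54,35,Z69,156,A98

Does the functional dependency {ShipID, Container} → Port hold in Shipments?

(ShipID=35, Container=A42): rows 1, 2, 3, 4, 11 → Port takes values {51, 59, 52} — violation
(ShipID=35, Container=A98): rows 5, 9, 10, 13 → Port = 54, 54, 54, 54 ✓
(ShipID=35, Container=A81): rows 6, 7, 8, 12 → Port takes values {53, 59, 56, 54} — violation
Two rows agree on {ShipID, Container} but differ on Port, so {ShipID, Container} → Port does not hold.

No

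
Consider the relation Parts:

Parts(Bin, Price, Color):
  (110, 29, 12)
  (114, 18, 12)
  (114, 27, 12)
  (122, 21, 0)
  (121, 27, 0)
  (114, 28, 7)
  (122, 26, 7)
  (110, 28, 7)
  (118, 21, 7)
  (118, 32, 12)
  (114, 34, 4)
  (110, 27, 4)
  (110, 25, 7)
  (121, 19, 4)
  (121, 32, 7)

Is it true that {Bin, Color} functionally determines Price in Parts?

No

(Bin=110, Color=12): 1 row → Price = 29 ✓
(Bin=114, Color=12): 2 rows → Price takes values {18, 27} — violation
(Bin=122, Color=0): 1 row → Price = 21 ✓
(Bin=121, Color=0): 1 row → Price = 27 ✓
(Bin=114, Color=7): 1 row → Price = 28 ✓
(Bin=122, Color=7): 1 row → Price = 26 ✓
(Bin=110, Color=7): 2 rows → Price takes values {28, 25} — violation
(Bin=118, Color=7): 1 row → Price = 21 ✓
(Bin=118, Color=12): 1 row → Price = 32 ✓
(Bin=114, Color=4): 1 row → Price = 34 ✓
(Bin=110, Color=4): 1 row → Price = 27 ✓
(Bin=121, Color=4): 1 row → Price = 19 ✓
(Bin=121, Color=7): 1 row → Price = 32 ✓
Two rows agree on {Bin, Color} but differ on Price, so {Bin, Color} -> Price does not hold.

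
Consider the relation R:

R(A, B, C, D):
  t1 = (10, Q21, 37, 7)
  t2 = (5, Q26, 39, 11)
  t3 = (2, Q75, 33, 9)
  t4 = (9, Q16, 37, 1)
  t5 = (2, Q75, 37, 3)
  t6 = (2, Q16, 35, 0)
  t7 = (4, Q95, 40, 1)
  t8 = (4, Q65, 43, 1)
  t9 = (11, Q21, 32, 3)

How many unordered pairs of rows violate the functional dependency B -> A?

2

B=Q21: violating pairs (1,9) — 1 pair.
B=Q75: all 2 rows agree on A — 0 pairs.
B=Q16: violating pairs (4,6) — 1 pair.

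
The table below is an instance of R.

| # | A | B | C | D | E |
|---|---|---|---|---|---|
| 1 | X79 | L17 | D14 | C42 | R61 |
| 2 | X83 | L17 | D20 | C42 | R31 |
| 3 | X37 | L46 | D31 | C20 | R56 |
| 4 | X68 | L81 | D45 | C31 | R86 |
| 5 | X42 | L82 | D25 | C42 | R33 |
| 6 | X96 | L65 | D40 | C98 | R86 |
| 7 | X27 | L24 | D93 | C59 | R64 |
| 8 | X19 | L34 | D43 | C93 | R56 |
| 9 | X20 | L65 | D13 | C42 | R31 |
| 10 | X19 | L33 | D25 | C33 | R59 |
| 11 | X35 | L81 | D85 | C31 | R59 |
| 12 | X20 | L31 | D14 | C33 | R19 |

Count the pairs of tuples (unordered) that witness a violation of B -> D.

1

B=L17: all 2 rows agree on D — 0 pairs.
B=L81: all 2 rows agree on D — 0 pairs.
B=L65: violating pairs (6,9) — 1 pair.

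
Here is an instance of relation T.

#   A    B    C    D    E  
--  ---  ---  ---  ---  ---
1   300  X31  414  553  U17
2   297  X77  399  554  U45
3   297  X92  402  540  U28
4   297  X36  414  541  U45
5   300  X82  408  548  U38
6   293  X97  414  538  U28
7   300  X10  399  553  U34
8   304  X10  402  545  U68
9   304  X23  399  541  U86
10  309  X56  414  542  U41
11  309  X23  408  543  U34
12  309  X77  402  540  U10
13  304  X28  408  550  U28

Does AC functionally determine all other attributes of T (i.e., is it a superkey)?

Yes

All 13 rows have distinct AC values, so AC → (all attributes) holds and AC is a superkey.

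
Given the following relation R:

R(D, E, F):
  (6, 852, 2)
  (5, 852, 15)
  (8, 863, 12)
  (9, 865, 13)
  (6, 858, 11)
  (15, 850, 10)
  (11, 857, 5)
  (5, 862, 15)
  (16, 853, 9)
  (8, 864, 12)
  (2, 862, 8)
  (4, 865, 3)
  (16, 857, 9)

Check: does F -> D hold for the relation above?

Yes

F=2: 1 row → D = 6 ✓
F=15: 2 rows → D = 5, 5 ✓
F=12: 2 rows → D = 8, 8 ✓
F=13: 1 row → D = 9 ✓
F=11: 1 row → D = 6 ✓
F=10: 1 row → D = 15 ✓
F=5: 1 row → D = 11 ✓
F=9: 2 rows → D = 16, 16 ✓
F=8: 1 row → D = 2 ✓
F=3: 1 row → D = 4 ✓
Every F value is associated with a single D value, so F -> D holds.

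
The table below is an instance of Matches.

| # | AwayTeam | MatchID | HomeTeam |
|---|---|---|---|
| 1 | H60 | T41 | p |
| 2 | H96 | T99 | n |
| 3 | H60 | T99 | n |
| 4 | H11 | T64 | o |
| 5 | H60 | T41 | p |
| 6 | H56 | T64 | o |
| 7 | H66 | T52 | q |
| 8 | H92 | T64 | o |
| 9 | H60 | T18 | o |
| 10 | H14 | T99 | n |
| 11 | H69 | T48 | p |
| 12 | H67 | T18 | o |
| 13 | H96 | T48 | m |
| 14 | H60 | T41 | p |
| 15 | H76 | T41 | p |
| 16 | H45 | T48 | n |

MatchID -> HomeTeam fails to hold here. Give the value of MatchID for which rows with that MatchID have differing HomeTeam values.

T48

MatchID=T41: rows 1, 5, 14, 15 → HomeTeam = p, p, p, p ✓
MatchID=T99: rows 2, 3, 10 → HomeTeam = n, n, n ✓
MatchID=T64: rows 4, 6, 8 → HomeTeam = o, o, o ✓
MatchID=T52: row 7 → HomeTeam = q ✓
MatchID=T18: rows 9, 12 → HomeTeam = o, o ✓
MatchID=T48: rows 11, 13, 16 → HomeTeam takes values {p, m, n} — violation
The only MatchID value with inconsistent HomeTeam is MatchID=T48.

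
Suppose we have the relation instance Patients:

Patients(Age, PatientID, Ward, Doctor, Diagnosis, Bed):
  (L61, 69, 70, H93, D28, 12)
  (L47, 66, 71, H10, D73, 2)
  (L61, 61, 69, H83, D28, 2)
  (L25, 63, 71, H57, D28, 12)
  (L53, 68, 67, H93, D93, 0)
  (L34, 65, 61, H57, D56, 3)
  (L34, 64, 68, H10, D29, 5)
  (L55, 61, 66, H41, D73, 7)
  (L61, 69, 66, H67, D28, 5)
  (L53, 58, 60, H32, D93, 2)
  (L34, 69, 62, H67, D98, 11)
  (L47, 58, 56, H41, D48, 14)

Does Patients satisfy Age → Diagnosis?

No

Age=L61: 3 rows → Diagnosis = D28, D28, D28 ✓
Age=L47: 2 rows → Diagnosis takes values {D73, D48} — violation
Age=L25: 1 row → Diagnosis = D28 ✓
Age=L53: 2 rows → Diagnosis = D93, D93 ✓
Age=L34: 3 rows → Diagnosis takes values {D56, D29, D98} — violation
Age=L55: 1 row → Diagnosis = D73 ✓
Two rows agree on Age but differ on Diagnosis, so Age → Diagnosis does not hold.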